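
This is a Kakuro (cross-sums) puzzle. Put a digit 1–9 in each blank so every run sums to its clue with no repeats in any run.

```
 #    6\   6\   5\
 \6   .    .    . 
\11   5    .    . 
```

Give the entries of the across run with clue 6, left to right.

6 in 3 cells must be {1,2,3}.
R1C1 = 6 − 5 = 1 completes the 6 down.
Given what's placed, R1C2 must be 2 to fit the 6 across and 6 down.
R1C3 = 6 − 3 = 3 completes the 6 across.
R2C2 = 6 − 2 = 4 completes the 6 down.
R2C3 = 11 − 9 = 2 completes the 11 across.

1 2 3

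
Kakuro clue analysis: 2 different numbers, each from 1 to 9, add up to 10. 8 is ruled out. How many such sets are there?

2 distinct digits from 1–9 sum between 3 and 17.
Dropping sets that contain 8.
Enumerating: {1,9}, {3,7}, {4,6}.

3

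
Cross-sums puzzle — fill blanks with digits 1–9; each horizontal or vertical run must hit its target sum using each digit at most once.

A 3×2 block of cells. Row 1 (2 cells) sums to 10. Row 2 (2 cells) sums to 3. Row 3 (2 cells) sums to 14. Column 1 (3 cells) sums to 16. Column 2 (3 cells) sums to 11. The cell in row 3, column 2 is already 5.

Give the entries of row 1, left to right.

6, 4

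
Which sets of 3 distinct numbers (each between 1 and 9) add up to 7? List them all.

{1,2,4}

3 distinct digits from 1–9 sum between 6 and 24.
Only one set works: {1,2,4}.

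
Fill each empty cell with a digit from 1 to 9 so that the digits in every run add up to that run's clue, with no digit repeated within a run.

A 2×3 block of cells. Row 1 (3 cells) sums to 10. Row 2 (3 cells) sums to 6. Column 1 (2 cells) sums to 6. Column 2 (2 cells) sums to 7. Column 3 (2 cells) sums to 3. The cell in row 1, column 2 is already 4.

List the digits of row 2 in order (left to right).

1, 3, 2

6 in 3 cells must be {1,2,3}; 3 in 2 cells must be {1,2}.
Given what's placed, (1,3) must be 1 to fit the 10 across and 3 down.
(2,2) = 7 − 4 = 3 completes the 7 down.
(2,3) = 3 − 1 = 2 completes the 3 down.
(1,1) = 10 − 5 = 5 completes the 10 across.
(2,1) = 6 − 5 = 1 completes the 6 across.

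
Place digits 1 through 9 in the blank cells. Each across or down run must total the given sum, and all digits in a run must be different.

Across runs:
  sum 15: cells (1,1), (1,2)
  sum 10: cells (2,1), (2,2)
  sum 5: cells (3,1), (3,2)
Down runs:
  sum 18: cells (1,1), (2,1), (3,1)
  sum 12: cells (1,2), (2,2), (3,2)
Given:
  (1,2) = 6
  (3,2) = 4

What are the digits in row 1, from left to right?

9, 6

(1,1) = 15 − 6 = 9 completes the 15 across.
(2,2) = 12 − 10 = 2 completes the 12 down.
(3,1) = 5 − 4 = 1 completes the 5 across.
(2,1) = 10 − 2 = 8 completes the 10 across.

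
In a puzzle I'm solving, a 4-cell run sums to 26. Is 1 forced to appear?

No

Counterexample: {2,7,8,9} sums to 26 without using 1.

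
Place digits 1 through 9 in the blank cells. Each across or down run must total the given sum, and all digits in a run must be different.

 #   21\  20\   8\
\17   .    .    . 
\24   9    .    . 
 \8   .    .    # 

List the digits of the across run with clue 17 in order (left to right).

24 in 3 cells must be {7,8,9}.
Given what's placed, R2C3 must be 7 to fit the 24 across and 8 down.
R1C3 = 8 − 7 = 1 completes the 8 down.
R2C2 = 24 − 16 = 8 completes the 24 across.
Given what's placed, R1C1 must be 7 to fit the 17 across and 21 down.
R1C2 = 17 − 8 = 9 completes the 17 across.
R3C1 = 21 − 16 = 5 completes the 21 down.
R3C2 = 8 − 5 = 3 completes the 8 across.

7 9 1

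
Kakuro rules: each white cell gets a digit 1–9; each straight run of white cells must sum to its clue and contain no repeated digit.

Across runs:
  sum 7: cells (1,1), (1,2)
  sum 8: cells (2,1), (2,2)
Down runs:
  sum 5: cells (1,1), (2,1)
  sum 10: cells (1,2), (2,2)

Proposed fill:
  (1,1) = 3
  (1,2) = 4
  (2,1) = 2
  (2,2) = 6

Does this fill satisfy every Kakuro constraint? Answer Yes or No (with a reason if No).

Yes

Across: 3+4=7; 2+6=8. Down: 3+2=5; 4+6=10. No digit repeats within any run.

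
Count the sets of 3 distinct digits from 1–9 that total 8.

3 distinct digits from 1–9 sum between 6 and 24.
Enumerating: {1,2,5}, {1,3,4}.

2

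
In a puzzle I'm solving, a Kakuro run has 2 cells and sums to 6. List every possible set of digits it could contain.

2 distinct digits from 1–9 sum between 3 and 17.

{1,5}; {2,4}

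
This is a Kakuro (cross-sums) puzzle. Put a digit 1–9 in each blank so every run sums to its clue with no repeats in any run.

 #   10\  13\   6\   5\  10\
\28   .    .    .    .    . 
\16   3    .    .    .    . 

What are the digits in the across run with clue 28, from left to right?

16 in 5 cells must be {1,2,3,4,6}.
R1C1 = 10 − 3 = 7 completes the 10 down.
No cell is forced outright now. R2C2 can only be 4 or 6 (the digits allowed by both its 16 across and its 13 down). If R2C2 = 6: then R1C2 would have to be in {1,2,3,4,5,6,8,9} for the 28 across but in {7} for the 13 down — contradiction. So R2C2 = 4.
R1C2 = 13 − 4 = 9 completes the 13 down.
No cell is forced outright now. R2C3 can only be 1 or 2 (the digits allowed by both its 16 across and its 6 down). If R2C3 = 2: that forces R1C3 = 4, R2C4 = 1, R2C5 = 6, after which R1C4 would have to be in {2,3,5,6} for the 28 across but in {4} for the 5 down — contradiction. So R2C3 = 1.
R1C3 = 6 − 1 = 5 completes the 6 down.
Given what's placed, R2C4 must be 2 to fit the 16 across and 5 down.
R2C5 = 16 − 10 = 6 completes the 16 across.
R1C4 = 5 − 2 = 3 completes the 5 down.
R1C5 = 28 − 24 = 4 completes the 28 across.

7 9 5 3 4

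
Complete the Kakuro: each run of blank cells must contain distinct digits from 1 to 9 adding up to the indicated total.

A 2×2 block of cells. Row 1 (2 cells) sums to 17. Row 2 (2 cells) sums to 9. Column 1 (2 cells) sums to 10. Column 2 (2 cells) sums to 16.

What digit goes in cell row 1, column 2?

9

17 in 2 cells must be {8,9}; 16 in 2 cells must be {7,9}.
The 17 across and the 16 down share only 9, so (1,2) = 9.
(2,2) = 16 − 9 = 7 completes the 16 down.
(1,1) = 17 − 9 = 8 completes the 17 across.
(2,1) = 9 − 7 = 2 completes the 9 across.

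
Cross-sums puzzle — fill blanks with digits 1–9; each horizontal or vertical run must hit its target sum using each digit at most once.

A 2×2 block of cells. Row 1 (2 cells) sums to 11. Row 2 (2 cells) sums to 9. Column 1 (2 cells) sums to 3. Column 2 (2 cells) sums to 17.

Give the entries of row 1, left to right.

2 9

3 in 2 cells must be {1,2}; 17 in 2 cells must be {8,9}.
The 11 across and the 3 down share only 2, so (1,1) = 2.
(1,2) = 11 − 2 = 9 completes the 11 across.
(2,1) = 3 − 2 = 1 completes the 3 down.
(2,2) = 9 − 1 = 8 completes the 9 across.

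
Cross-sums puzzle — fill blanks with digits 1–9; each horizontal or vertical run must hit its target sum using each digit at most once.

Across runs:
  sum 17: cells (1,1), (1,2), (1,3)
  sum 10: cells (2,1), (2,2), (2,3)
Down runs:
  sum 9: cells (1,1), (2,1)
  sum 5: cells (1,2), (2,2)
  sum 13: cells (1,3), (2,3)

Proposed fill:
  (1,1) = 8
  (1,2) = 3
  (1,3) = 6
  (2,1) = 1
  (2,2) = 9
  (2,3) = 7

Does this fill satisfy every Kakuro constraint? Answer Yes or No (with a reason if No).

No — the across run (2,1)–(2,3) sums to 17, not 10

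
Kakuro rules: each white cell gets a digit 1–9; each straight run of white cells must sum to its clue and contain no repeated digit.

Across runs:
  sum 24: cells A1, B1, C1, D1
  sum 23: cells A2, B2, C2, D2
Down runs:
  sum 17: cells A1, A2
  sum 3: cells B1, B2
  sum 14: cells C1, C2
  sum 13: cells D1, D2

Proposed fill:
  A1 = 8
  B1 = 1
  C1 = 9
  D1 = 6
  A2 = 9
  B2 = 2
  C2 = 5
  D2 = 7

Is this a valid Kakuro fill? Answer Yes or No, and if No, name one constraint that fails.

Yes

Across: 8+1+9+6=24; 9+2+5+7=23. Down: 8+9=17; 1+2=3; 9+5=14; 6+7=13. No digit repeats within any run.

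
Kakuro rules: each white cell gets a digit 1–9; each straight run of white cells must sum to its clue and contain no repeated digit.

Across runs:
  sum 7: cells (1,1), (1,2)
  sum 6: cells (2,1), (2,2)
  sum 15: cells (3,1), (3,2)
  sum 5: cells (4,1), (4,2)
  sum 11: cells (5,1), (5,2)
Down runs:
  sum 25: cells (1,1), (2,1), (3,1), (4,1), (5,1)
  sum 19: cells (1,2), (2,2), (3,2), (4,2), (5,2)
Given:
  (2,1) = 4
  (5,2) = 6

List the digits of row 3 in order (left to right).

(2,2) = 6 − 4 = 2 completes the 6 across.
Given what's placed, (3,2) must be 7 to fit the 15 across and 19 down.
(5,1) = 11 − 6 = 5 completes the 11 across.
(3,1) = 15 − 7 = 8 completes the 15 across.
Nothing is forced directly, so branch on (1,2), whose candidates are 1 or 3. If (1,2) = 3: then (1,1) would have to be in {4} for the 7 across but in {1,2,6,7} for the 25 down — contradiction. So (1,2) = 1.
(1,1) = 7 − 1 = 6 completes the 7 across.
(4,1) = 25 − 23 = 2 completes the 25 down.
(4,2) = 5 − 2 = 3 completes the 5 across.

8 7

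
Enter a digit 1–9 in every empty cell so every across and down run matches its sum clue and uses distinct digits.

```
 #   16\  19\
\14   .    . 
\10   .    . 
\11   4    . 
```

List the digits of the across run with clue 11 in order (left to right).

4 7

R3C2 = 11 − 4 = 7 completes the 11 across.
No cell is forced outright now. R1C1 can only be 5 or 9 (the digits allowed by both its 14 across and its 16 down). If R1C1 = 9: then R1C2 would have to be in {5} for the 14 across but in {3,4,8,9} for the 19 down — contradiction. So R1C1 = 5.
R1C2 = 14 − 5 = 9 completes the 14 across.
R2C1 = 16 − 9 = 7 completes the 16 down.
R2C2 = 10 − 7 = 3 completes the 10 across.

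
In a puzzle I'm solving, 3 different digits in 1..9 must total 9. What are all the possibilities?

3 distinct digits from 1–9 sum between 6 and 24.

{1,2,6}; {1,3,5}; {2,3,4}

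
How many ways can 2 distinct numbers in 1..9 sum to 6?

2 distinct digits from 1–9 sum between 3 and 17.
Enumerating: {1,5}, {2,4}.

2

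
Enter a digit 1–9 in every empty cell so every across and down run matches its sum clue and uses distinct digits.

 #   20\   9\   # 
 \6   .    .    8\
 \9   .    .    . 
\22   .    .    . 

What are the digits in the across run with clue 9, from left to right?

6 2 1

Nothing is forced directly, so branch on R1C1, whose candidates are 4 or 5. If R1C1 = 4: that forces R1C2 = 2, after which R2C1 would have to be in {1,2,3,4,5,6} for the 9 across but in {7,9} for the 20 down — contradiction. So R1C1 = 5.
R1C2 = 6 − 5 = 1 completes the 6 across.
Given what's placed, R2C1 must be 6 to fit the 9 across and 20 down.
R2C2 = 2: the only remaining digit allowed by both the 9 across and the 9 down.
R2C3 = 9 − 8 = 1 completes the 9 across.
R3C1 = 20 − 11 = 9 completes the 20 down.
R3C2 = 9 − 3 = 6 completes the 9 down.
R3C3 = 22 − 15 = 7 completes the 22 across.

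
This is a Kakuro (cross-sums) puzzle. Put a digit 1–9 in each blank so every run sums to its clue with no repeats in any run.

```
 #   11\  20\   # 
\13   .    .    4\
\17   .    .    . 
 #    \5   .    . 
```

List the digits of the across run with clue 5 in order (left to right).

4, 1

4 in 2 cells must be {1,3}.
Nothing is forced directly, so branch on R3C2, whose candidates are 3 or 4. If R3C2 = 3: then R3C3 would have to be in {2} for the 5 across but in {1,3} for the 4 down — contradiction. So R3C2 = 4.
R3C3 = 5 − 4 = 1 completes the 5 across.
R2C3 = 4 − 1 = 3 completes the 4 down.
R2C2 = 9: the only remaining digit allowed by both the 17 across and the 20 down.
R1C2 = 20 − 13 = 7 completes the 20 down.
R2C1 = 17 − 12 = 5 completes the 17 across.
R1C1 = 13 − 7 = 6 completes the 13 across.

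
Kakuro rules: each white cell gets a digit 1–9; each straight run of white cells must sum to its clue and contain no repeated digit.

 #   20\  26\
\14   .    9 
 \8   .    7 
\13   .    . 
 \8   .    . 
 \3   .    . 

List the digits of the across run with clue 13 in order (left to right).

3 in 2 cells must be {1,2}.
R1C1 = 14 − 9 = 5 completes the 14 across.
R2C1 = 8 − 7 = 1 completes the 8 across.
Given what's placed, R5C1 must be 2 to fit the 3 across and 20 down.
R5C2 = 3 − 2 = 1 completes the 3 across.
R4C1 = 3: the only remaining digit allowed by both the 8 across and the 20 down.
R4C2 = 8 − 3 = 5 completes the 8 across.
R3C1 = 20 − 11 = 9 completes the 20 down.
R3C2 = 13 − 9 = 4 completes the 13 across.

9 4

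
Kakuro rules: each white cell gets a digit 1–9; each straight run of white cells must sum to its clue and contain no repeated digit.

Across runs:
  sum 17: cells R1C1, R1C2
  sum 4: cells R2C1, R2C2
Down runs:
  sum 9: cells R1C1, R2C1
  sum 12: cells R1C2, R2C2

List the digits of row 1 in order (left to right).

8 9

17 in 2 cells must be {8,9}; 4 in 2 cells must be {1,3}.
The 17 across and the 9 down share only 8, so R1C1 = 8.
R1C2 = 17 − 8 = 9 completes the 17 across.
R2C1 = 9 − 8 = 1 completes the 9 down.
R2C2 = 4 − 1 = 3 completes the 4 across.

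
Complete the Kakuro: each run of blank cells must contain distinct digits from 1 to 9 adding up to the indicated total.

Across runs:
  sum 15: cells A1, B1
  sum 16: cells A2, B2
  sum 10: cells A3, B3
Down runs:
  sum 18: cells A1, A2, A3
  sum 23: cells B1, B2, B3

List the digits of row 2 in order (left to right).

16 in 2 cells must be {7,9}; 23 in 3 cells must be {6,8,9}.
The 16 across and the 23 down share only 9, so B2 = 9.
A2 = 16 − 9 = 7 completes the 16 across.
Nothing is forced directly, so branch on B1, whose candidates are 6 or 8. If B1 = 8: then A1 would have to be in {7} for the 15 across but in {2,3,5,6,8,9} for the 18 down — contradiction. So B1 = 6.
A1 = 15 − 6 = 9 completes the 15 across.
A3 = 18 − 16 = 2 completes the 18 down.
B3 = 10 − 2 = 8 completes the 10 across.

7 9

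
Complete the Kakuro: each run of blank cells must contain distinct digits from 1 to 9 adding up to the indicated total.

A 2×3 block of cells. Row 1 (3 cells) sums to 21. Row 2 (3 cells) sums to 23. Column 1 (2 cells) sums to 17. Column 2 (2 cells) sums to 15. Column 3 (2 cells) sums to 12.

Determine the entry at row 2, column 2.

23 in 3 cells must be {6,8,9}; 17 in 2 cells must be {8,9}.
Nothing is forced directly, so branch on (2,3), whose candidates are 8 or 9. If (2,3) = 9: then (1,3) would have to be in {4,5,6,7,8,9} for the 21 across but in {3} for the 12 down — contradiction. So (2,3) = 8.
(1,3) = 12 − 8 = 4 completes the 12 down.
Given what's placed, (2,1) must be 9 to fit the 23 across and 17 down.
(2,2) = 23 − 17 = 6 completes the 23 across.
(1,1) = 17 − 9 = 8 completes the 17 down.
(1,2) = 21 − 12 = 9 completes the 21 across.

6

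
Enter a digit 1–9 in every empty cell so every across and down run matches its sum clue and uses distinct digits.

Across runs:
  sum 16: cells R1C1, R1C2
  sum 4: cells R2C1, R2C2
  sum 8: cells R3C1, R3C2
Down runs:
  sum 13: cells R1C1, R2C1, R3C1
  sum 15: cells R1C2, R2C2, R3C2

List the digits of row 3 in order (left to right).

16 in 2 cells must be {7,9}; 4 in 2 cells must be {1,3}.
Nothing is forced directly, so branch on R1C1, whose candidates are 7 or 9. If R1C1 = 7: that forces R1C2 = 9, R2C1 = 1, after which R2C2 would have to be in {3} for the 4 across but in {1,2,4,5} for the 15 down — contradiction. So R1C1 = 9.
R1C2 = 16 − 9 = 7 completes the 16 across.
Given what's placed, R2C2 must be 3 to fit the 4 across and 15 down.
R3C2 = 15 − 10 = 5 completes the 15 down.
R2C1 = 4 − 3 = 1 completes the 4 across.
R3C1 = 8 − 5 = 3 completes the 8 across.

3 5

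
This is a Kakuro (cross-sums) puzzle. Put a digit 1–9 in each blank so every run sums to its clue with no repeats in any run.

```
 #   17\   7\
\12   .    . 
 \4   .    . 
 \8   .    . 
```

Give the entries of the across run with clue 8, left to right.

6, 2

4 in 2 cells must be {1,3}; 7 in 3 cells must be {1,2,4}.
The 12 across and the 7 down share only 4, so R1C2 = 4.
Given what's placed, R2C2 must be 1 to fit the 4 across and 7 down.
R3C2 = 7 − 5 = 2 completes the 7 down.
R1C1 = 12 − 4 = 8 completes the 12 across.
R2C1 = 4 − 1 = 3 completes the 4 across.
R3C1 = 8 − 2 = 6 completes the 8 across.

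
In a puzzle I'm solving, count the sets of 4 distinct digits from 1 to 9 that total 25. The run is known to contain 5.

2

4 distinct digits from 1–9 sum between 10 and 30.
Keeping only sets containing 5.
Enumerating: {3,5,8,9}, {4,5,7,9}.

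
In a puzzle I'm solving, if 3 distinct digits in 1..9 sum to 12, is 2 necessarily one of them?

Counterexample: {1,3,8} sums to 12 without using 2.

No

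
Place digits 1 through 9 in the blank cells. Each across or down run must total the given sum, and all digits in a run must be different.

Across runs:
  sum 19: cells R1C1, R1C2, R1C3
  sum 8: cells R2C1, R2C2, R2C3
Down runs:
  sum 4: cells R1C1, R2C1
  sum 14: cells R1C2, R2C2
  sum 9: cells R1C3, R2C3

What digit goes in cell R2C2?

5

4 in 2 cells must be {1,3}.
The 19 across and the 4 down share only 3, so R1C1 = 3.
Given what's placed, R1C2 must be 9 to fit the 19 across and 14 down.
R1C3 = 19 − 12 = 7 completes the 19 across.
R2C1 = 4 − 3 = 1 completes the 4 down.
R2C2 = 14 − 9 = 5 completes the 14 down.
R2C3 = 8 − 6 = 2 completes the 8 across.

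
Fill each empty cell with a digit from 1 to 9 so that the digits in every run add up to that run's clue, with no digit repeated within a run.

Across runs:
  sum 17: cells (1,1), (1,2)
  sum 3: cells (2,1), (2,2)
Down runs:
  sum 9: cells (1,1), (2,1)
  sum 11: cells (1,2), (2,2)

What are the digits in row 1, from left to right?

8 9

17 in 2 cells must be {8,9}; 3 in 2 cells must be {1,2}.
The 17 across and the 9 down share only 8, so (1,1) = 8.
(1,2) = 17 − 8 = 9 completes the 17 across.
(2,1) = 9 − 8 = 1 completes the 9 down.
(2,2) = 3 − 1 = 2 completes the 3 across.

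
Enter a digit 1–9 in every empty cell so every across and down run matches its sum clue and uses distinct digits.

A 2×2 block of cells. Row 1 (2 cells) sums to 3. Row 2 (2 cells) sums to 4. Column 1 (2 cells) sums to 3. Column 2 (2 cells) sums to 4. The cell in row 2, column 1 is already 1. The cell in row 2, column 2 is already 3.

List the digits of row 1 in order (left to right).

3 in 2 cells must be {1,2}; 4 in 2 cells must be {1,3}.
(1,1) = 3 − 1 = 2 completes the 3 down.
(1,2) = 3 − 2 = 1 completes the 3 across.

2, 1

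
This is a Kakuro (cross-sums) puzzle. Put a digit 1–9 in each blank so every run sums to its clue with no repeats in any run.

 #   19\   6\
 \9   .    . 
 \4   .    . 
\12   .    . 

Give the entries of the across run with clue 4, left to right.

3, 1

4 in 2 cells must be {1,3}; 6 in 3 cells must be {1,2,3}.
The 4 across and the 19 down share only 3, so R2C1 = 3.
R2C2 = 4 − 3 = 1 completes the 4 across.
Given what's placed, R3C2 must be 3 to fit the 12 across and 6 down.
R1C1 = 7: the only remaining digit allowed by both the 9 across and the 19 down.
R1C2 = 9 − 7 = 2 completes the 9 across.
R3C1 = 12 − 3 = 9 completes the 12 across.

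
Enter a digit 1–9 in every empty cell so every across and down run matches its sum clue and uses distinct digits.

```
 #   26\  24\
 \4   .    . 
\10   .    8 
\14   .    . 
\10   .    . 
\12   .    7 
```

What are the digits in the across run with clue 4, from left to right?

3 1

4 in 2 cells must be {1,3}.
R2C1 = 10 − 8 = 2 completes the 10 across.
R5C1 = 12 − 7 = 5 completes the 12 across.
Given what's placed, R1C1 must be 3 to fit the 4 across and 26 down.
R1C2 = 4 − 3 = 1 completes the 4 across.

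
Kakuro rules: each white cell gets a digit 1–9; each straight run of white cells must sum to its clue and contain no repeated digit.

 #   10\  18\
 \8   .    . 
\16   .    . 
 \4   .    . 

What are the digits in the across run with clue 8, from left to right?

16 in 2 cells must be {7,9}; 4 in 2 cells must be {1,3}.
The 16 across and the 10 down share only 7, so R2C1 = 7.
R2C2 = 16 − 7 = 9 completes the 16 across.
Given what's placed, R3C1 must be 1 to fit the 4 across and 10 down.
R3C2 = 4 − 1 = 3 completes the 4 across.
R1C1 = 10 − 8 = 2 completes the 10 down.
R1C2 = 8 − 2 = 6 completes the 8 across.

2, 6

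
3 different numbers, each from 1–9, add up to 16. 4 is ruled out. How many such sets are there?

6

3 distinct digits from 1–9 sum between 6 and 24.
Dropping sets that contain 4.
Enumerating: {1,6,9}, {1,7,8}, {2,5,9}, {2,6,8}, {3,5,8}, {3,6,7}.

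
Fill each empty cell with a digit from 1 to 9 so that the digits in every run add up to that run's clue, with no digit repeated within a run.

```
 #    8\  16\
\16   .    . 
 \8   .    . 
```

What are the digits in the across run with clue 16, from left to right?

16 in 2 cells must be {7,9}.
The 16 across and the 8 down share only 7, so R1C1 = 7.
R1C2 = 16 − 7 = 9 completes the 16 across.
R2C1 = 8 − 7 = 1 completes the 8 down.
R2C2 = 8 − 1 = 7 completes the 8 across.

7 9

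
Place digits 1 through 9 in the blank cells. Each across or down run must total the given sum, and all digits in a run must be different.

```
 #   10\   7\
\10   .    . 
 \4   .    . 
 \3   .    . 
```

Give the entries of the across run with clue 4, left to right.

4 in 2 cells must be {1,3}; 3 in 2 cells must be {1,2}; 7 in 3 cells must be {1,2,4}.
The 4 across and the 7 down share only 1, so R2C2 = 1.
Given what's placed, R3C2 must be 2 to fit the 3 across and 7 down.
R1C2 = 7 − 3 = 4 completes the 7 down.
R2C1 = 4 − 1 = 3 completes the 4 across.
R3C1 = 3 − 2 = 1 completes the 3 across.
R1C1 = 10 − 4 = 6 completes the 10 across.

3, 1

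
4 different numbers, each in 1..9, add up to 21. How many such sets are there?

11

4 distinct digits from 1–9 sum between 10 and 30.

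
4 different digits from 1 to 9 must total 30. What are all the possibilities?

{6,7,8,9}

4 distinct digits from 1–9 sum between 10 and 30.
Only one set works: {6,7,8,9}.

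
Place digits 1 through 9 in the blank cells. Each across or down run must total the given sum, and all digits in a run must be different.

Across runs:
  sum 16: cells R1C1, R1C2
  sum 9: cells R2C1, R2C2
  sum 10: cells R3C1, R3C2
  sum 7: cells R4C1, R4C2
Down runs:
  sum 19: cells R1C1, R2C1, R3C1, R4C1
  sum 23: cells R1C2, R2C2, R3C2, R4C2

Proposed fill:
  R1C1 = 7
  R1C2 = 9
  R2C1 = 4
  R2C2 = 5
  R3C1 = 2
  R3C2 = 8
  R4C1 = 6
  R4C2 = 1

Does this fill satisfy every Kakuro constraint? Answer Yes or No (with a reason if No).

Across: 7+9=16; 4+5=9; 2+8=10; 6+1=7. Down: 7+4+2+6=19; 9+5+8+1=23. No digit repeats within any run.

Yes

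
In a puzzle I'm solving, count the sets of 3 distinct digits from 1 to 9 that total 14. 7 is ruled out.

5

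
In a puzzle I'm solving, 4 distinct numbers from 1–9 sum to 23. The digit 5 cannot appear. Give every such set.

{1,6,7,9}; {2,4,8,9}; {2,6,7,8}; {3,4,7,9}

4 distinct digits from 1–9 sum between 10 and 30.
Dropping sets that contain 5.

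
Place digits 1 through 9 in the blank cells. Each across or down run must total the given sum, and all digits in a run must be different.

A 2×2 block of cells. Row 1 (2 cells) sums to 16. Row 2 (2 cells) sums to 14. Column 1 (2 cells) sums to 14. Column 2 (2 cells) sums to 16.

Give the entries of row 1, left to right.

9, 7

16 in 2 cells must be {7,9}.
The 16 across and the 14 down share only 9, so (1,1) = 9.
(1,2) = 16 − 9 = 7 completes the 16 across.
(2,1) = 14 − 9 = 5 completes the 14 down.
(2,2) = 14 − 5 = 9 completes the 14 across.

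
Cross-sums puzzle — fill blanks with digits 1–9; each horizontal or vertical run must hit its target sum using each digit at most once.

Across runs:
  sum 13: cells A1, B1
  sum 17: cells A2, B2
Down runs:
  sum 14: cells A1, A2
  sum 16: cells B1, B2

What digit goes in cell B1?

17 in 2 cells must be {8,9}; 16 in 2 cells must be {7,9}.
The 17 across and the 16 down share only 9, so B2 = 9.
B1 = 16 − 9 = 7 completes the 16 down.
A2 = 17 − 9 = 8 completes the 17 across.
A1 = 13 − 7 = 6 completes the 13 across.

7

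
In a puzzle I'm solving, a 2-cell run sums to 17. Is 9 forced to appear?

Yes

The only way to make 17 from 2 distinct digits is {8,9}, which contains 9.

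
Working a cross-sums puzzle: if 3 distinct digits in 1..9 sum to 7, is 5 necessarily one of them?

The only way to make 7 from 3 distinct digits is {1,2,4}, which does not contain 5.

No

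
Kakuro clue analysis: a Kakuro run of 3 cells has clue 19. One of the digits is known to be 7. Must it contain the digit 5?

No

Counterexample: {3,7,9} sums to 19 under that restriction without using 5.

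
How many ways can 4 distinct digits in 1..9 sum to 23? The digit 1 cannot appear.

4 distinct digits from 1–9 sum between 10 and 30.
Dropping sets that contain 1.

7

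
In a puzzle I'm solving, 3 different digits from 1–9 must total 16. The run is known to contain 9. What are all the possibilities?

{1,6,9}; {2,5,9}; {3,4,9}

3 distinct digits from 1–9 sum between 6 and 24.
Keeping only sets containing 9.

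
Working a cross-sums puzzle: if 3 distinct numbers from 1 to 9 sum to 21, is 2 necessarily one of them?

No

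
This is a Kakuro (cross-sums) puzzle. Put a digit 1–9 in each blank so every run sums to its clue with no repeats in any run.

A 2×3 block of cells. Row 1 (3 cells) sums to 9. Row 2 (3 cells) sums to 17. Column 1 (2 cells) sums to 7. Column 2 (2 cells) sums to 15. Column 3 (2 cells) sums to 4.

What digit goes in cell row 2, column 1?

5

4 in 2 cells must be {1,3}.
The 9 across and the 15 down share only 6, so (1,2) = 6.
Given what's placed, (1,3) must be 1 to fit the 9 across and 4 down.
(2,2) = 15 − 6 = 9 completes the 15 down.
(2,3) = 4 − 1 = 3 completes the 4 down.
(1,1) = 9 − 7 = 2 completes the 9 across.
(2,1) = 17 − 12 = 5 completes the 17 across.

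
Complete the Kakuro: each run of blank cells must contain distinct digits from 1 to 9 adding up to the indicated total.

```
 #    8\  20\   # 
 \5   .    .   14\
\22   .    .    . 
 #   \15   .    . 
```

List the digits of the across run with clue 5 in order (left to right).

1 4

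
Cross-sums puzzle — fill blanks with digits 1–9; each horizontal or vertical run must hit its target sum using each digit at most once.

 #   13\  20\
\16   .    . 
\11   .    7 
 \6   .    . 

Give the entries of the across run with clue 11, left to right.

16 in 2 cells must be {7,9}.
R1C2 = 9: the only remaining digit allowed by both the 16 across and the 20 down.
R2C1 = 11 − 7 = 4 completes the 11 across.
R3C2 = 20 − 16 = 4 completes the 20 down.
R1C1 = 16 − 9 = 7 completes the 16 across.
R3C1 = 6 − 4 = 2 completes the 6 across.

4 7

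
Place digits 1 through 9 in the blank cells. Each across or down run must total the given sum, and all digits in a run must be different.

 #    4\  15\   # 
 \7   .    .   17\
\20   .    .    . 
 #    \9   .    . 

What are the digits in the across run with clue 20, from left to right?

3 8 9

4 in 2 cells must be {1,3}; 17 in 2 cells must be {8,9}.
The 20 across and the 4 down share only 3, so R2C1 = 3.
Intersecting the 9 across with the 17 down forces R3C3 = 8.
R1C1 = 4 − 3 = 1 completes the 4 down.
R1C2 = 7 − 1 = 6 completes the 7 across.
R2C2 = 8: the only remaining digit allowed by both the 20 across and the 15 down.
R2C3 = 20 − 11 = 9 completes the 20 across.
R3C2 = 9 − 8 = 1 completes the 9 across.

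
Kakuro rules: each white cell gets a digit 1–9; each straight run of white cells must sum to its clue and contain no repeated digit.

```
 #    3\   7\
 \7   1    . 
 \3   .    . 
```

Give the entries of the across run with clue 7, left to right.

1 6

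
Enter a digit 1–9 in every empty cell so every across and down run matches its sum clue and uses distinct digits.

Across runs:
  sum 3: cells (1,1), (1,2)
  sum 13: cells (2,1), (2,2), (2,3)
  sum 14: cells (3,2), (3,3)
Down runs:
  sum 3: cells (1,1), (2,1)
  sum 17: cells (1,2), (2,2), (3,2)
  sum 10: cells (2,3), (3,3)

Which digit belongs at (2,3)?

4

3 in 2 cells must be {1,2}.
Nothing is forced directly, so branch on (1,1), whose candidates are 1 or 2. If (1,1) = 2: that forces (1,2) = 1, (2,1) = 1, (3,2) = 9, after which (3,3) would have to be in {5} for the 14 across but in {1,2,3,4,6,7,8,9} for the 10 down — contradiction. So (1,1) = 1.
(1,2) = 3 − 1 = 2 completes the 3 across.
(2,1) = 3 − 1 = 2 completes the 3 down.
No cell is forced outright now. (3,3) can only be 6 or 8 or 9 (the digits allowed by both its 14 across and its 10 down). If (3,3) = 8: then (2,3) would have to be in {3,4,5,6,7,8} for the 13 across but in {2} for the 10 down — contradiction. If (3,3) = 9: then (2,3) would have to be in {3,4,5,6,7,8} for the 13 across but in {1} for the 10 down — contradiction. So (3,3) = 6.
(2,3) = 10 − 6 = 4 completes the 10 down.
(3,2) = 14 − 6 = 8 completes the 14 across.
(2,2) = 13 − 6 = 7 completes the 13 across.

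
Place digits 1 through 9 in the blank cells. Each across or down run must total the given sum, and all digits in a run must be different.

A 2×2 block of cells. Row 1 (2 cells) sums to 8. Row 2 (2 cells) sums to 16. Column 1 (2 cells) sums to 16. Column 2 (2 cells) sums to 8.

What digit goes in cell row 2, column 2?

7

16 in 2 cells must be {7,9}.
The 8 across and the 16 down share only 7, so (1,1) = 7.
(1,2) = 8 − 7 = 1 completes the 8 across.
(2,1) = 16 − 7 = 9 completes the 16 down.
(2,2) = 16 − 9 = 7 completes the 16 across.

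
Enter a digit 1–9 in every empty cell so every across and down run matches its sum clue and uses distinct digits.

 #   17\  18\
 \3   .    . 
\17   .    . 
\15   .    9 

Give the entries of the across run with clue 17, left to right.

3 in 2 cells must be {1,2}; 17 in 2 cells must be {8,9}.
R2C2 = 8: the only remaining digit allowed by both the 17 across and the 18 down.
R3C1 = 15 − 9 = 6 completes the 15 across.
R1C1 = 2: the only remaining digit allowed by both the 3 across and the 17 down.
R1C2 = 3 − 2 = 1 completes the 3 across.
R2C1 = 17 − 8 = 9 completes the 17 across.

9 8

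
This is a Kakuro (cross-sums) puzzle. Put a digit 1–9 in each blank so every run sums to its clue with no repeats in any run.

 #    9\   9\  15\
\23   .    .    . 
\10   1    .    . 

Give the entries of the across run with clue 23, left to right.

23 in 3 cells must be {6,8,9}.
R1C1 = 9 − 1 = 8 completes the 9 down.
R1C2 = 6: the only remaining digit allowed by both the 23 across and the 9 down.
R1C3 = 23 − 14 = 9 completes the 23 across.
R2C2 = 9 − 6 = 3 completes the 9 down.
R2C3 = 10 − 4 = 6 completes the 10 across.

8 6 9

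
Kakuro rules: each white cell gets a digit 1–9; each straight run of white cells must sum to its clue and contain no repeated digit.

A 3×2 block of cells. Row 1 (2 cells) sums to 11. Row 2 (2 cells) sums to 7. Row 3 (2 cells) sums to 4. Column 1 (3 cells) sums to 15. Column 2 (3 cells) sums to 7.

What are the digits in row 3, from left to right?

4 in 2 cells must be {1,3}; 7 in 3 cells must be {1,2,4}.
The 4 across and the 7 down share only 1, so (3,2) = 1.
(3,1) = 4 − 1 = 3 completes the 4 across.
Nothing is forced directly, so branch on (1,2), whose candidates are 2 or 4. If (1,2) = 2: then (1,1) would have to be in {9} for the 11 across but in {4,5,7,8} for the 15 down — contradiction. So (1,2) = 4.
(1,1) = 11 − 4 = 7 completes the 11 across.
(2,1) = 15 − 10 = 5 completes the 15 down.
(2,2) = 7 − 5 = 2 completes the 7 across.

3 1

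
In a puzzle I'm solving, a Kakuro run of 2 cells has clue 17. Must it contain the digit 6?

No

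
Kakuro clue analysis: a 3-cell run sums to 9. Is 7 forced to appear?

No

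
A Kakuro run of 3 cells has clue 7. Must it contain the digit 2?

The only way to make 7 from 3 distinct digits is {1,2,4}, which contains 2.

Yes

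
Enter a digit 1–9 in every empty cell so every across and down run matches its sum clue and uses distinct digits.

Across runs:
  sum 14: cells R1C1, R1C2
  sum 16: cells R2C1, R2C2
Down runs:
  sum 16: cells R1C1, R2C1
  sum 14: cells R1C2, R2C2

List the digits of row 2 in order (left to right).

7 9

16 in 2 cells must be {7,9}.
The 14 across and the 16 down share only 9, so R1C1 = 9.
R1C2 = 14 − 9 = 5 completes the 14 across.
R2C1 = 16 − 9 = 7 completes the 16 down.
R2C2 = 16 − 7 = 9 completes the 16 across.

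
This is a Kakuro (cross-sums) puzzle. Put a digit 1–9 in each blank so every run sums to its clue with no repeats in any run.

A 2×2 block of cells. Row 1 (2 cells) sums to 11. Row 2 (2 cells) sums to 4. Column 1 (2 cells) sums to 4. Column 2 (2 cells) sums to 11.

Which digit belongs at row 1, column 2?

4 in 2 cells must be {1,3}.
The 11 across and the 4 down share only 3, so (1,1) = 3.
(1,2) = 11 − 3 = 8 completes the 11 across.
(2,1) = 4 − 3 = 1 completes the 4 down.
(2,2) = 4 − 1 = 3 completes the 4 across.

8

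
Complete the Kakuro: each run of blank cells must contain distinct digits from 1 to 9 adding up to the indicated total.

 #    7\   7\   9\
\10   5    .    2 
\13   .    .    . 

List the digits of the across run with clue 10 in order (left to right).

5 3 2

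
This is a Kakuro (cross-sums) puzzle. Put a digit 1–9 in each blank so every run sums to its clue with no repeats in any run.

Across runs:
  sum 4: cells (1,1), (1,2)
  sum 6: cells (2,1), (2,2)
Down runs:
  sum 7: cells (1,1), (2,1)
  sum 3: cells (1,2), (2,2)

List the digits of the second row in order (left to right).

4 in 2 cells must be {1,3}; 3 in 2 cells must be {1,2}.
The 4 across and the 3 down share only 1, so (1,2) = 1.
(2,2) = 3 − 1 = 2 completes the 3 down.
(1,1) = 4 − 1 = 3 completes the 4 across.
(2,1) = 6 − 2 = 4 completes the 6 across.

4 2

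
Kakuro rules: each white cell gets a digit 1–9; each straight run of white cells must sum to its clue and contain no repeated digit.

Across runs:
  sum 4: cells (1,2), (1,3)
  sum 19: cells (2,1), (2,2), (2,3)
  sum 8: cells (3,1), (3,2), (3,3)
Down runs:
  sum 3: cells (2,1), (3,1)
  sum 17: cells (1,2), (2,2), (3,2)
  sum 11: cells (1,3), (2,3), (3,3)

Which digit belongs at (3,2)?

5

4 in 2 cells must be {1,3}; 3 in 2 cells must be {1,2}.
Only 2 fits (2,1) under both its across sum 19 and down sum 3.
Given what's placed, (2,3) must be 8 to fit the 19 across and 11 down.
(3,1) = 3 − 2 = 1 completes the 3 down.
(3,3) = 2: the only remaining digit allowed by both the 8 across and the 11 down.
(1,3) = 11 − 10 = 1 completes the 11 down.
(2,2) = 19 − 10 = 9 completes the 19 across.
(3,2) = 8 − 3 = 5 completes the 8 across.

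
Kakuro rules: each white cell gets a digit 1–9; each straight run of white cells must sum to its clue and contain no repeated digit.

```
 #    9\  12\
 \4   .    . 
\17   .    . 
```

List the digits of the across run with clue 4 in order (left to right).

1 3

4 in 2 cells must be {1,3}; 17 in 2 cells must be {8,9}.
The 4 across and the 12 down share only 3, so R1C2 = 3.
The 17 across and the 9 down share only 8, so R2C1 = 8.
R2C2 = 17 − 8 = 9 completes the 17 across.
R1C1 = 4 − 3 = 1 completes the 4 across.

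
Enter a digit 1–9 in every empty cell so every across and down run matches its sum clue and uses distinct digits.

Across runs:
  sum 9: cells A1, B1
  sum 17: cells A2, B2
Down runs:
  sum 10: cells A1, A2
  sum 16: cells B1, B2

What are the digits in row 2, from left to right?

17 in 2 cells must be {8,9}; 16 in 2 cells must be {7,9}.
The 9 across and the 16 down share only 7, so B1 = 7.
B2 = 16 − 7 = 9 completes the 16 down.
A1 = 9 − 7 = 2 completes the 9 across.
A2 = 17 − 9 = 8 completes the 17 across.

8 9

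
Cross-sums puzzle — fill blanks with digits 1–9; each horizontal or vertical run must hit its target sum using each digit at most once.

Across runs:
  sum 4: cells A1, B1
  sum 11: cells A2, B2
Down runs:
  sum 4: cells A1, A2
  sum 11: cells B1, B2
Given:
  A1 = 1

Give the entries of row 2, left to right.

3 8

4 in 2 cells must be {1,3}.
B1 = 4 − 1 = 3 completes the 4 across.
A2 = 4 − 1 = 3 completes the 4 down.
B2 = 11 − 3 = 8 completes the 11 across.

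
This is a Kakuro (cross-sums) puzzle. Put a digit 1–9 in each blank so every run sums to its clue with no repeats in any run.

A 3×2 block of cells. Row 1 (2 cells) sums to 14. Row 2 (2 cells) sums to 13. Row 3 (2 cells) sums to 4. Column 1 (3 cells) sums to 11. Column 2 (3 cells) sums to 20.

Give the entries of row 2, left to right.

4 in 2 cells must be {1,3}.
The 4 across and the 20 down share only 3, so (3,2) = 3.
(3,1) = 4 − 3 = 1 completes the 4 across.
Nothing is forced directly, so branch on (1,1), whose candidates are 6 or 8. If (1,1) = 8: then (1,2) would have to be in {6} for the 14 across but in {8,9} for the 20 down — contradiction. So (1,1) = 6.
(1,2) = 14 − 6 = 8 completes the 14 across.
(2,1) = 11 − 7 = 4 completes the 11 down.
(2,2) = 13 − 4 = 9 completes the 13 across.

4 9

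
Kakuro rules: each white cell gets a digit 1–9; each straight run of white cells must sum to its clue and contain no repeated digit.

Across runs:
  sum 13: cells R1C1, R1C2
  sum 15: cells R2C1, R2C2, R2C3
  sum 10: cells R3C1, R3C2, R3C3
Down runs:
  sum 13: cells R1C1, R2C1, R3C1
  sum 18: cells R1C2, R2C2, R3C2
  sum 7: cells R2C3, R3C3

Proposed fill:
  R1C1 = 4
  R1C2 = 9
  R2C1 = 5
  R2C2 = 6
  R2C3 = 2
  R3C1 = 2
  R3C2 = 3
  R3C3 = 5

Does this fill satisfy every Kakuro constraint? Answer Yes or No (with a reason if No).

No — the down run R1C1–R3C1 sums to 11, not 13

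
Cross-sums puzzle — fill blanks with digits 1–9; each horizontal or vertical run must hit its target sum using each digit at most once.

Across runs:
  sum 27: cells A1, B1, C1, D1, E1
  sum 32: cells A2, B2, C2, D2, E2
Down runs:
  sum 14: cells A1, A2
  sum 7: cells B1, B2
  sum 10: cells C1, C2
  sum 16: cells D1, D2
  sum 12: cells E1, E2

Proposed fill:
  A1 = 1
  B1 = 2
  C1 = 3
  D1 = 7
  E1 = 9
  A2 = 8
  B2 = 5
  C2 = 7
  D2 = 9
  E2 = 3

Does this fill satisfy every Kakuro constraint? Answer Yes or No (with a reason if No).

No — the down run A1–A2 sums to 9, not 14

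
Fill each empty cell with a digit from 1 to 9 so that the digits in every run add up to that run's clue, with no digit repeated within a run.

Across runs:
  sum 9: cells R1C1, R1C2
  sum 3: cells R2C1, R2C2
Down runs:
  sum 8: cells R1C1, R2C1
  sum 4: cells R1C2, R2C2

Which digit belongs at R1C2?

3

3 in 2 cells must be {1,2}; 4 in 2 cells must be {1,3}.
The 3 across and the 4 down share only 1, so R2C2 = 1.
R1C2 = 4 − 1 = 3 completes the 4 down.
R2C1 = 3 − 1 = 2 completes the 3 across.
R1C1 = 9 − 3 = 6 completes the 9 across.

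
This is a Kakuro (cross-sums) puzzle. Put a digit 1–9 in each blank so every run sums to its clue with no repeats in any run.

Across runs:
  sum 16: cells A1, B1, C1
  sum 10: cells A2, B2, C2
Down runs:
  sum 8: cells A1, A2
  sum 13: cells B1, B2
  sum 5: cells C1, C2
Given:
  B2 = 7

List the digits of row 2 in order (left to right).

B1 = 13 − 7 = 6 completes the 13 down.
No cell is forced outright now. A2 can only be 1 or 2 (the digits allowed by both its 10 across and its 8 down). If A2 = 2: then A1 would have to be in {1,2,3,7,8,9} for the 16 across but in {6} for the 8 down — contradiction. So A2 = 1.
A1 = 8 − 1 = 7 completes the 8 down.
C1 = 16 − 13 = 3 completes the 16 across.
C2 = 10 − 8 = 2 completes the 10 across.

1 7 2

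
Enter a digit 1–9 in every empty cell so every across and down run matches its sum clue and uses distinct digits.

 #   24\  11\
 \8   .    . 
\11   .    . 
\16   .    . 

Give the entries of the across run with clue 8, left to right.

7, 1

16 in 2 cells must be {7,9}; 24 in 3 cells must be {7,8,9}.
The 8 across and the 24 down share only 7, so R1C1 = 7.
R1C2 = 8 − 7 = 1 completes the 8 across.
Given what's placed, R3C1 must be 9 to fit the 16 across and 24 down.
R3C2 = 16 − 9 = 7 completes the 16 across.
R2C1 = 24 − 16 = 8 completes the 24 down.
R2C2 = 11 − 8 = 3 completes the 11 across.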